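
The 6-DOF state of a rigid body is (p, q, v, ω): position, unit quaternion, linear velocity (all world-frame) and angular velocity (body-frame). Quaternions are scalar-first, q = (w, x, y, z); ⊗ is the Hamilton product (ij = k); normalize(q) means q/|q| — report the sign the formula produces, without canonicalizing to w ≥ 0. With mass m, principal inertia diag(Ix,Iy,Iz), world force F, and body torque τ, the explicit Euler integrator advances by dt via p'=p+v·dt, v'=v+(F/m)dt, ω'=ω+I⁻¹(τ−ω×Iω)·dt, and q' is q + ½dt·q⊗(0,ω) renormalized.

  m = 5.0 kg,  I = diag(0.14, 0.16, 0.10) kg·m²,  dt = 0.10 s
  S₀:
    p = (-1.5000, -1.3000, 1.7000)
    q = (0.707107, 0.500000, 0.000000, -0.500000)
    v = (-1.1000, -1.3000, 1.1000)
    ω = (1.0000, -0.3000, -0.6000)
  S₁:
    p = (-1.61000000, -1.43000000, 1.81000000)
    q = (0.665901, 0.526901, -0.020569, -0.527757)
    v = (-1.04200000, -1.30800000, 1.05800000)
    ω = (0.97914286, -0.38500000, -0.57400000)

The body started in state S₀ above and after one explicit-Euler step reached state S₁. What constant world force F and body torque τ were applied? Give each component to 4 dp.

F = (2.9000, -0.4000, -2.1000)
τ = (-0.0400, -0.1600, 0.0200)

ω₁ − ω₀ = (-0.02085714, -0.08500000, 0.02600000)
applied torque τ = (-0.0400, -0.1600, 0.0200)
Δv = v₁−v₀ = (0.05800000, -0.00800000, -0.04200000)
m·(v₁−v₀)/dt = (2.9000, -0.4000, -2.1000)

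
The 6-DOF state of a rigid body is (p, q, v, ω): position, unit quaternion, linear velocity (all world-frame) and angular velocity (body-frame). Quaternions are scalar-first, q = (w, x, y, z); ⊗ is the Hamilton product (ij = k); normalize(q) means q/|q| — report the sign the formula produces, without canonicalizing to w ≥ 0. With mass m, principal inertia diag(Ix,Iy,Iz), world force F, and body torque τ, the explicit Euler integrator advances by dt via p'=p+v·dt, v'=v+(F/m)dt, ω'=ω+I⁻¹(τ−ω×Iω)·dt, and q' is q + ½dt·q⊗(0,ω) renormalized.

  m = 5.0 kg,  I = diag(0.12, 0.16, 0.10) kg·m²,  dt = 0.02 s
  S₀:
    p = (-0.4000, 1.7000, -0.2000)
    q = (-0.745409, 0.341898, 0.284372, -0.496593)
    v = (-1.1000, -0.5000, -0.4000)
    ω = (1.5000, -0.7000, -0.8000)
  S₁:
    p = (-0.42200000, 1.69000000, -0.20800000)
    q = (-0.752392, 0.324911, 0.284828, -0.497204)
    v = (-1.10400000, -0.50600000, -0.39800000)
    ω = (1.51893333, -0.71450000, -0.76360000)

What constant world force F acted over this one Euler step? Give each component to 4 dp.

velocity change Δv = (-0.00400000, -0.00600000, 0.00200000)
m·(v₁−v₀)/dt = (-1.0000, -1.5000, 0.5000)

F = (-1.0000, -1.5000, 0.5000)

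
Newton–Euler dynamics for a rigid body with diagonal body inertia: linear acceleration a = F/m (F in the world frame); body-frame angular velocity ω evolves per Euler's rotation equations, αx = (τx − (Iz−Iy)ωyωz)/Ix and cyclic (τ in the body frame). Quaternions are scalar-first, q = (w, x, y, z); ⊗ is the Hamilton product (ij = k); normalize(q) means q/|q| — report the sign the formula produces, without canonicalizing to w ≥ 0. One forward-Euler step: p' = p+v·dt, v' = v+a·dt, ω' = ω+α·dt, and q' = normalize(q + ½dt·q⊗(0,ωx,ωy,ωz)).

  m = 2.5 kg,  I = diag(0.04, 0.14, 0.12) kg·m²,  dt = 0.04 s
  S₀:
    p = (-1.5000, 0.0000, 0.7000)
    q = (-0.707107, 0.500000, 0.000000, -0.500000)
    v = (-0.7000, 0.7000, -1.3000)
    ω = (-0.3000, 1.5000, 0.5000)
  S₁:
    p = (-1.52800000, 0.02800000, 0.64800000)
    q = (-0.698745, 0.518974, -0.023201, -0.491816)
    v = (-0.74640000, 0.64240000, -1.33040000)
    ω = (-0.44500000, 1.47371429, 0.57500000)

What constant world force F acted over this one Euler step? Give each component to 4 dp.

velocity change Δv = (-0.04640000, -0.05760000, -0.03040000)
F = m·Δv/dt = (-2.9000, -3.6000, -1.9000)

F = (-2.9000, -3.6000, -1.9000)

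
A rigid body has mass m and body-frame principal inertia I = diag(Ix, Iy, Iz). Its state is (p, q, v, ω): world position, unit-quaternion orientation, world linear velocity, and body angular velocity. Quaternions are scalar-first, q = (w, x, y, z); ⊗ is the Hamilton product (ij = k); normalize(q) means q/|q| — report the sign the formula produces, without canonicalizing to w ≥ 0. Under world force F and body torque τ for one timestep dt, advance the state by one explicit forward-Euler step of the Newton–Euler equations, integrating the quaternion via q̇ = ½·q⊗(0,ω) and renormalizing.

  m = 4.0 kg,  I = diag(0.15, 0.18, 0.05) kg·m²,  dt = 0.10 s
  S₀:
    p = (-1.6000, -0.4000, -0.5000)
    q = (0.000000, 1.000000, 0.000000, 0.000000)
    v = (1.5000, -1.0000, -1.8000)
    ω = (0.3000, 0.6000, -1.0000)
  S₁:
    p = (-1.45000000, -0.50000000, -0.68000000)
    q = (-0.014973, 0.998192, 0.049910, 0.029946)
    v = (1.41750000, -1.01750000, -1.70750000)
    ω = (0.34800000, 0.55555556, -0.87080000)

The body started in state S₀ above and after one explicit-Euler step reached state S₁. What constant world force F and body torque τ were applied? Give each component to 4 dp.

F = (-3.3000, -0.7000, 3.7000)
τ = (0.1500, -0.1100, 0.0700)

rate change Δω = (0.04800000, -0.04444444, 0.12920000)
gyro term ω₀×Iω₀ = (0.0780, -0.0300, 0.0054)
applied torque τ = (0.1500, -0.1100, 0.0700)
velocity change Δv = (-0.08250000, -0.01750000, 0.09250000)
F = m·Δv/dt = (-3.3000, -0.7000, 3.7000)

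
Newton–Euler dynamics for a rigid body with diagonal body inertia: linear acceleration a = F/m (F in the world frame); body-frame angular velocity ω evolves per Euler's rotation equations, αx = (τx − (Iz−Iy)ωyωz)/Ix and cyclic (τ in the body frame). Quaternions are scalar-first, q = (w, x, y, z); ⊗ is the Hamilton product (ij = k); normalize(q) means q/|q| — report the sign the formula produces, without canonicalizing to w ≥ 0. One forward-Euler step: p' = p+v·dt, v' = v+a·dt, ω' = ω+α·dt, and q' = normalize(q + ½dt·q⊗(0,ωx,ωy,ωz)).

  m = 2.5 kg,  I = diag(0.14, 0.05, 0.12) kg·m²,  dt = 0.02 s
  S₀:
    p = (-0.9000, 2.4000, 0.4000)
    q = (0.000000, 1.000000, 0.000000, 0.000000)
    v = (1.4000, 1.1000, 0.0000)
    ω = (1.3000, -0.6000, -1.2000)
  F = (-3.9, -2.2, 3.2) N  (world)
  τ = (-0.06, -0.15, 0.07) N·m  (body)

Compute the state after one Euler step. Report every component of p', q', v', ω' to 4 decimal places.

p' = (-0.8720, 2.4220, 0.4000)
q' = (-0.0130, 0.9998, 0.0120, -0.0060)
v' = (1.3688, 1.0824, 0.0256)
ω' = (1.2842, -0.6475, -1.2000)

p' = p + v·dt = (-0.8720, 2.4220, 0.4000)
v + (F/m)dt = (1.3688, 1.0824, 0.0256)
angular accel α = (-0.7886, -2.3760, -0.0017)
ω' = ω + α·dt = (1.2842, -0.6475, -1.2000)
2q̇ = q⊗(0,ω) = (-1.3000000, 0.0000000, 1.2000000, -0.6000000)
q' = normalize(q + ½dt·q⊗(0,ω)) = (-0.0130, 0.9998, 0.0120, -0.0060)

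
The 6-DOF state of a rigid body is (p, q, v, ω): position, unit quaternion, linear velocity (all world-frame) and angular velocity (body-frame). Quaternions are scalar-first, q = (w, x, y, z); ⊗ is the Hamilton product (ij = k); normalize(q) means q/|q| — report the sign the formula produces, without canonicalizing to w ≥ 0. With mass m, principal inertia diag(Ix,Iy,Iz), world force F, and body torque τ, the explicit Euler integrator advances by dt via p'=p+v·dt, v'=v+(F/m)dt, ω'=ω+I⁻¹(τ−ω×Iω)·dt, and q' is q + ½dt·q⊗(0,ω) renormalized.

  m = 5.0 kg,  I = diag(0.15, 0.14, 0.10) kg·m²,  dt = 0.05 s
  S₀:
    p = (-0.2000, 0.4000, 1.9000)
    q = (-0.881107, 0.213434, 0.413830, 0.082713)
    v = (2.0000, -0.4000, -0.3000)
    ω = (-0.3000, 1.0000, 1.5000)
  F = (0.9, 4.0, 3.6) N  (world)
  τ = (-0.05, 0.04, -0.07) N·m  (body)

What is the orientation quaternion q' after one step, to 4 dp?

q⊗(0,ω) = (-0.4738693, 0.8023641, -1.2260719, -0.9840775)
q' = normalize(q + ½dt·q⊗(0,ω)) = (-0.8920, 0.2332, 0.3828, 0.0581)

q' = (-0.8920, 0.2332, 0.3828, 0.0581)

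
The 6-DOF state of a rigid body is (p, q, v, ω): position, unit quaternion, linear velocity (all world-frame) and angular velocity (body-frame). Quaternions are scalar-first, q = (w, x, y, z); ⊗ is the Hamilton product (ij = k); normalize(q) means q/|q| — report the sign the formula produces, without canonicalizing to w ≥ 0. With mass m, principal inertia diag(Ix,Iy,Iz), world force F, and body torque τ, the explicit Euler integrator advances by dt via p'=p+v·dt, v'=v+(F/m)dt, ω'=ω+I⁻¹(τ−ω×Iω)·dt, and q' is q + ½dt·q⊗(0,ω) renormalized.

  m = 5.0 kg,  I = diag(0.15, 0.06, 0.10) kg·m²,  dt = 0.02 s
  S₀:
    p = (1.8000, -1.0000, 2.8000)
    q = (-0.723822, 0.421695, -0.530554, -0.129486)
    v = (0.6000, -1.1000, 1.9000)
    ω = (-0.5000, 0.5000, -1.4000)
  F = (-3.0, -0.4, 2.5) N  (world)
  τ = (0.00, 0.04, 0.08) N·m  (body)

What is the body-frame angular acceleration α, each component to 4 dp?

α = (0.1867, 0.0833, 0.5750)

gyro term ω×Iω = (-0.0280, 0.0350, 0.0225)
α = I⁻¹(τ − ω×Iω) = (0.1867, 0.0833, 0.5750)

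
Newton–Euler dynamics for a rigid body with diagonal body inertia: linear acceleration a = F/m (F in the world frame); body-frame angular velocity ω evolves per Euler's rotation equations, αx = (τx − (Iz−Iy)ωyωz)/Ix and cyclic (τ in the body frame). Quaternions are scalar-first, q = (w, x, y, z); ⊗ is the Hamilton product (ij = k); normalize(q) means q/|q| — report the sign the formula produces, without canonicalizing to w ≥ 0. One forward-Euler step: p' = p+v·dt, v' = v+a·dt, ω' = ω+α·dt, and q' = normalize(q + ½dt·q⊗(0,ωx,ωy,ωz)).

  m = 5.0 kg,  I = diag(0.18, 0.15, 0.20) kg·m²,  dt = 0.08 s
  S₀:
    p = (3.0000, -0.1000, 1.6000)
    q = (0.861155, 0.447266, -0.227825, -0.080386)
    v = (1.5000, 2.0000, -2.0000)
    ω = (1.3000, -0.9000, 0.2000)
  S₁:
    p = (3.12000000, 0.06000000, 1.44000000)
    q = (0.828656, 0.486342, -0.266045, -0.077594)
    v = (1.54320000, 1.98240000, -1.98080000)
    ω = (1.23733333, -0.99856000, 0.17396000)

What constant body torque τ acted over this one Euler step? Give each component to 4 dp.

rate change Δω = (-0.06266667, -0.09856000, -0.02604000)
applied torque τ = (-0.1500, -0.1900, -0.0300)

τ = (-0.1500, -0.1900, -0.0300)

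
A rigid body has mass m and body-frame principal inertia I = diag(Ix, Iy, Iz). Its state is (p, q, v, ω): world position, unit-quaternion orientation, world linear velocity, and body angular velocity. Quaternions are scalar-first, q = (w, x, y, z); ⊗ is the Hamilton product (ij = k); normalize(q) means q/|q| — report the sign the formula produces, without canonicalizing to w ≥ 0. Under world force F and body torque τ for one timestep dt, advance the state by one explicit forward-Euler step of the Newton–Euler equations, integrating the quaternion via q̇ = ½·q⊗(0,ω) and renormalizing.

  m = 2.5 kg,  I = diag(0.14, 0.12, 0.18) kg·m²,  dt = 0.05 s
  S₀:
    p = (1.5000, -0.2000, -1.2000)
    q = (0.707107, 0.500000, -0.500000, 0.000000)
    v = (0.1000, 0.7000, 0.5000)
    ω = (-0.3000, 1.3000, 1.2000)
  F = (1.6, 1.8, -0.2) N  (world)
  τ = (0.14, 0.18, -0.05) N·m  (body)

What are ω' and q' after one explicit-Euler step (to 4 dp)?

α = I⁻¹(τ − ω×Iω) = (0.3314, 1.3800, -0.3211)
new body rate ω' = (-0.2834, 1.3690, 1.1839)
Hamilton product q⊗(0,ω) = (0.8000000, -0.8121321, 0.3192391, 1.3485284)
updated quaternion q' = (0.7264, 0.4792, -0.4915, 0.0337)

ω' = (-0.2834, 1.3690, 1.1839)
q' = (0.7264, 0.4792, -0.4915, 0.0337)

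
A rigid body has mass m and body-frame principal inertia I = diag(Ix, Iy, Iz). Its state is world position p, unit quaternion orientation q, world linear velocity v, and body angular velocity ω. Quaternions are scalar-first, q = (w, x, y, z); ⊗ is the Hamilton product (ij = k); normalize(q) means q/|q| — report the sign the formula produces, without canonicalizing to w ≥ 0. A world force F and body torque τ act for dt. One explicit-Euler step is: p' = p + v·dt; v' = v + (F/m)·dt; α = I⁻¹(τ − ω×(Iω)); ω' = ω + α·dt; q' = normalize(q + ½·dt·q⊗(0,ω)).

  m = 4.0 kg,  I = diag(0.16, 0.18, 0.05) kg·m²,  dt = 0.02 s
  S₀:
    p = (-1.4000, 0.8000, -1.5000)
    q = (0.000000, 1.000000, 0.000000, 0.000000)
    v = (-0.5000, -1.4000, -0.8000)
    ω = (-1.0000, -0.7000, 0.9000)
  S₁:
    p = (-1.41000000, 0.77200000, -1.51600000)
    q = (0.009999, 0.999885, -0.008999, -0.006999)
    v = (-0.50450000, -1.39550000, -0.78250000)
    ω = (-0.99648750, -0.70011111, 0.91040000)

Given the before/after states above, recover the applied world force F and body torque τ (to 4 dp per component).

F = (-0.9000, 0.9000, 3.5000)
τ = (0.1100, -0.1000, 0.0400)

velocity change Δv = (-0.00450000, 0.00450000, 0.01750000)
F = m·Δv/dt = (-0.9000, 0.9000, 3.5000)
rate change Δω = (0.00351250, -0.00011111, 0.01040000)
gyro term ω₀×Iω₀ = (0.0819, -0.0990, 0.0140)
applied torque τ = (0.1100, -0.1000, 0.0400)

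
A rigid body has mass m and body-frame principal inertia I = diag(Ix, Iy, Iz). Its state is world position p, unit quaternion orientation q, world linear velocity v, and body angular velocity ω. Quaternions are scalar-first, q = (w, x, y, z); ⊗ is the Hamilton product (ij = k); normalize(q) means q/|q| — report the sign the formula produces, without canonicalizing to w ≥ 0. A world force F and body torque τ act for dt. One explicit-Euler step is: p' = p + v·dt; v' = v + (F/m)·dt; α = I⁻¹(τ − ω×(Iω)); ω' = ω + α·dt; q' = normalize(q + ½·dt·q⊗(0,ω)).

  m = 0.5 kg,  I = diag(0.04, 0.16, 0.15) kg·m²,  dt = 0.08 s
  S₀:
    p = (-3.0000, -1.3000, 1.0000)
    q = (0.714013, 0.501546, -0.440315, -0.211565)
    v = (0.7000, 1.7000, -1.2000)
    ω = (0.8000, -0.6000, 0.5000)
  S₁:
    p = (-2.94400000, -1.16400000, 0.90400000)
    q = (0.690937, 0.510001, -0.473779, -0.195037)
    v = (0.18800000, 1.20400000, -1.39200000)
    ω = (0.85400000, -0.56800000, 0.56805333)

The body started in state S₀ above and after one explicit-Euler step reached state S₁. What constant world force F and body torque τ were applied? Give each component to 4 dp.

ω₁ − ω₀ = (0.05400000, 0.03200000, 0.06805333)
I·α + gyro = (0.0300, 0.0200, 0.0700)
velocity change Δv = (-0.51200000, -0.49600000, -0.19200000)
m·(v₁−v₀)/dt = (-3.2000, -3.1000, -1.2000)

F = (-3.2000, -3.1000, -1.2000)
τ = (0.0300, 0.0200, 0.0700)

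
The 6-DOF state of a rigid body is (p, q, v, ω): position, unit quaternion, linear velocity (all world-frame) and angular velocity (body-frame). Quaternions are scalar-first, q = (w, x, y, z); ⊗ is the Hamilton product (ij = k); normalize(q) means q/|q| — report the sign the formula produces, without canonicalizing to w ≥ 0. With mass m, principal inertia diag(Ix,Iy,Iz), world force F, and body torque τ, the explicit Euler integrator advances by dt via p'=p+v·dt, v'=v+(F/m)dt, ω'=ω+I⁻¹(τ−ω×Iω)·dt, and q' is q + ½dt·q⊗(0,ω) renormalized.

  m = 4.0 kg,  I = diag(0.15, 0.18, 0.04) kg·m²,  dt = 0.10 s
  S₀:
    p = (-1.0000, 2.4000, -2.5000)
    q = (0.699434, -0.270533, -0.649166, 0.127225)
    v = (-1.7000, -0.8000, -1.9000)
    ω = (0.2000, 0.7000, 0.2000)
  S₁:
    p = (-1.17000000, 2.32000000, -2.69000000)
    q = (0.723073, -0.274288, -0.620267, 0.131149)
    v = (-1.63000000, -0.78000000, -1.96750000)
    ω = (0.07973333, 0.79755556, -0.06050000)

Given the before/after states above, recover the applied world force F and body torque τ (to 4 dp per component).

F = (2.8000, 0.8000, -2.7000)
τ = (-0.2000, 0.1800, -0.1000)

v₁ − v₀ = (0.07000000, 0.02000000, -0.06750000)
m·(v₁−v₀)/dt = (2.8000, 0.8000, -2.7000)
rate change Δω = (-0.12026667, 0.09755556, -0.26050000)
precession coupling = (-0.0196, 0.0044, 0.0042)
τ = I·(Δω/dt) + ω₀×(Iω₀) = (-0.2000, 0.1800, -0.1000)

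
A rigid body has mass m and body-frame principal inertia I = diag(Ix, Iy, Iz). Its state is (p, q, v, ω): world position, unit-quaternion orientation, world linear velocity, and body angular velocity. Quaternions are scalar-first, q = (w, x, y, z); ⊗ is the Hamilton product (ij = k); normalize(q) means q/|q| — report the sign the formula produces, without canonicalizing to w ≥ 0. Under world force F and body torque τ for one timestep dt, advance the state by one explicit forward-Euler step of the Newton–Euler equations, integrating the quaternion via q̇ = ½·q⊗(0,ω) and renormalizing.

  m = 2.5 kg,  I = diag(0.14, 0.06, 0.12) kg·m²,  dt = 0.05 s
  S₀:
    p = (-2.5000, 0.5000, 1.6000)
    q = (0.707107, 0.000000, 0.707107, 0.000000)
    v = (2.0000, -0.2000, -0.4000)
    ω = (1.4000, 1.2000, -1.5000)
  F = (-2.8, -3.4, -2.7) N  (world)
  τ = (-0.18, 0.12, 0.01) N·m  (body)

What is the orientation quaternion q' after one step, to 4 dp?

Hamilton product q⊗(0,ω) = (-0.8485284, -0.0707107, 0.8485284, -2.0506103)
q' = normalize(q + ½dt·q⊗(0,ω)) = (0.6847, -0.0018, 0.7270, -0.0512)

q' = (0.6847, -0.0018, 0.7270, -0.0512)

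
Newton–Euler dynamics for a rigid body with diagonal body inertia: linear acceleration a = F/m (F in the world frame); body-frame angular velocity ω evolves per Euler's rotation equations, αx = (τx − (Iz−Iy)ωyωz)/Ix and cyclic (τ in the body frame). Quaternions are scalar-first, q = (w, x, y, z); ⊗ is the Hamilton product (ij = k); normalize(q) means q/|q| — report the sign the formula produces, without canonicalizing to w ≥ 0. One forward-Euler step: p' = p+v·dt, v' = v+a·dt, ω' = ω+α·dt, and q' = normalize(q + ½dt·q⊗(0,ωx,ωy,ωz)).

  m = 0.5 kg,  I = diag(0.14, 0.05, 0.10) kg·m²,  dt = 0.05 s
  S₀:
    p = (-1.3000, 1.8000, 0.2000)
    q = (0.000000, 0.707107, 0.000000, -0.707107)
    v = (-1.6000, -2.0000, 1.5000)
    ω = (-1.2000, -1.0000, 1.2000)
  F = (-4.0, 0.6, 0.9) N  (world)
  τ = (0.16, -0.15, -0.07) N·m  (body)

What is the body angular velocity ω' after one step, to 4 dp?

ω' = (-1.1214, -1.0924, 1.2190)

precession coupling ω×(Iω) = (-0.0600, -0.0576, -0.1080)
α = I⁻¹(τ − ω×Iω) = (1.5714, -1.8480, 0.3800)
ω + α·dt = (-1.1214, -1.0924, 1.2190)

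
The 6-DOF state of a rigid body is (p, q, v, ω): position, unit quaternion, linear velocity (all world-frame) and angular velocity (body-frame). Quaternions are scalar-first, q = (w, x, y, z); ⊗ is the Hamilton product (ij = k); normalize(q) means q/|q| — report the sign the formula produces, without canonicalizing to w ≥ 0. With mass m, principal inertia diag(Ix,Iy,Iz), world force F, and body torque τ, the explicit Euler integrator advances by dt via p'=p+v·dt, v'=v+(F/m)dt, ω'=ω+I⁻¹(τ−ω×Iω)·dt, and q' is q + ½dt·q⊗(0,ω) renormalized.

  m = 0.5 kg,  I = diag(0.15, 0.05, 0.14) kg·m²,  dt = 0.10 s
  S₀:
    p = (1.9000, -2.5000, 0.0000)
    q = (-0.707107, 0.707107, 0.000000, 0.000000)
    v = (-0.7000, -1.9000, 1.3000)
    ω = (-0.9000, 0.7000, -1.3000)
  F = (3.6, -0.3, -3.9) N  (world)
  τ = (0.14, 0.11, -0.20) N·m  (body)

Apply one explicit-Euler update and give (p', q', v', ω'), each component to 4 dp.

p' = p + v·dt = (1.8300, -2.6900, 0.1300)
new velocity v' = (0.0200, -1.9600, 0.5200)
precession coupling ω×(Iω) = (-0.0819, 0.0117, 0.0630)
(τ − ω×Iω)/I = (1.4793, 1.9660, -1.8786)
ω + α·dt = (-0.7521, 0.8966, -1.4879)
2q̇ = q⊗(0,ω) = (0.6363963, 0.6363963, 0.4242642, 1.4142140)
updated quaternion q' = (-0.6728, 0.7362, 0.0211, 0.0704)

p' = (1.8300, -2.6900, 0.1300)
q' = (-0.6728, 0.7362, 0.0211, 0.0704)
v' = (0.0200, -1.9600, 0.5200)
ω' = (-0.7521, 0.8966, -1.4879)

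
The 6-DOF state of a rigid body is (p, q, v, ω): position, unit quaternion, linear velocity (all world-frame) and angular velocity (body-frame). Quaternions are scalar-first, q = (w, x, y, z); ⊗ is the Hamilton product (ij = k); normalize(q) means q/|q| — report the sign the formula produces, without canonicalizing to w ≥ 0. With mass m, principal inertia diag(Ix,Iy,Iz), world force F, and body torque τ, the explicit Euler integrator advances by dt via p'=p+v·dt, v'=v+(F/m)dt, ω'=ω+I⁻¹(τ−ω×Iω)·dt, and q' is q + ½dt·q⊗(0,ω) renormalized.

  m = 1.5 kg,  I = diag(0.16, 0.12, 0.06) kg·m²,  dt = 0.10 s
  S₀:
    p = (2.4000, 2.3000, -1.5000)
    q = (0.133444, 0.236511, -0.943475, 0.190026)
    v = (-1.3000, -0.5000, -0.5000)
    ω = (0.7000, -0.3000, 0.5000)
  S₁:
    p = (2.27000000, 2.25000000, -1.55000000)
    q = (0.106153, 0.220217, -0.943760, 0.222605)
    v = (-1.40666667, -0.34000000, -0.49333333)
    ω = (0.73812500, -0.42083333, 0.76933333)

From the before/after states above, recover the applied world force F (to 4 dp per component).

v₁ − v₀ = (-0.10666667, 0.16000000, 0.00666667)
m·(v₁−v₀)/dt = (-1.6000, 2.4000, 0.1000)

F = (-1.6000, 2.4000, 0.1000)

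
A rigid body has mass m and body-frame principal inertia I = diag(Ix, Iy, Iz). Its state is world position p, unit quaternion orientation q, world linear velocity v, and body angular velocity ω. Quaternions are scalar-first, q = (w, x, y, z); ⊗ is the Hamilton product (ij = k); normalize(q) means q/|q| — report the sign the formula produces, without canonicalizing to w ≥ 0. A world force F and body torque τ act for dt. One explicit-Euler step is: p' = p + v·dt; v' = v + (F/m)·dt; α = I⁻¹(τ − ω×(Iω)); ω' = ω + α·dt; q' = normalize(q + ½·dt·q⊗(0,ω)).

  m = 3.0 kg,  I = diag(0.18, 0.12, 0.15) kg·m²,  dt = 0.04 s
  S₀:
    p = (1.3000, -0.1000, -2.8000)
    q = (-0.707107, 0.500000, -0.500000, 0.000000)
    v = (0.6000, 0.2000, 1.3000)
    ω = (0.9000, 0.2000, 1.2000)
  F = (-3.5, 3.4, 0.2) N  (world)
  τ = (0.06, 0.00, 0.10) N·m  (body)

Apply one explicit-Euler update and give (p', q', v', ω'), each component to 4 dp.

p' = p + v·dt = (1.3240, -0.0920, -2.7480)
new velocity v' = (0.5533, 0.2453, 1.3027)
(τ − ω×Iω)/I = (0.2933, -0.2700, 0.7387)
ω' = ω + α·dt = (0.9117, 0.1892, 1.2295)
2q̇ = q⊗(0,ω) = (-0.3500000, -1.2363963, -0.7414214, -0.2985284)
q + ½dt·q⊗(0,ω), renormalized = (-0.7138, 0.4751, -0.5146, -0.0060)

p' = (1.3240, -0.0920, -2.7480)
q' = (-0.7138, 0.4751, -0.5146, -0.0060)
v' = (0.5533, 0.2453, 1.3027)
ω' = (0.9117, 0.1892, 1.2295)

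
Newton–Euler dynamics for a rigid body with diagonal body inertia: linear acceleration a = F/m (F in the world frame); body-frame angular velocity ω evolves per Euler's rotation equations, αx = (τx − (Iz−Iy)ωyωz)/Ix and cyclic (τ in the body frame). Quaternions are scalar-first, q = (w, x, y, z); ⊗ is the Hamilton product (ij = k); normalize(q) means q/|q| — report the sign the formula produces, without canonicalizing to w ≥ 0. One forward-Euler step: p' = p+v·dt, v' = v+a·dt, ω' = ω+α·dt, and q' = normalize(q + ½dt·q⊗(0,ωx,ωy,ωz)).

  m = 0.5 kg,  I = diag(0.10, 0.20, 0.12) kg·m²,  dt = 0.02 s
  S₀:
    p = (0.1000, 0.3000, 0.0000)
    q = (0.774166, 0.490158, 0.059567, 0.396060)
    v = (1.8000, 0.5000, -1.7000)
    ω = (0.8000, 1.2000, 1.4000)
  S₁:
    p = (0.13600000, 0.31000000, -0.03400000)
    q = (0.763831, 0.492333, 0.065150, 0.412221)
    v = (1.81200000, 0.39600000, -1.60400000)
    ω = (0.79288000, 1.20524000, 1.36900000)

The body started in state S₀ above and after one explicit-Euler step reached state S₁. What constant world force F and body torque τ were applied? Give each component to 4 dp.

v₁ − v₀ = (0.01200000, -0.10400000, 0.09600000)
applied force F = (0.3000, -2.6000, 2.4000)
rate change Δω = (-0.00712000, 0.00524000, -0.03100000)
applied torque τ = (-0.1700, 0.0300, -0.0900)

F = (0.3000, -2.6000, 2.4000)
τ = (-0.1700, 0.0300, -0.0900)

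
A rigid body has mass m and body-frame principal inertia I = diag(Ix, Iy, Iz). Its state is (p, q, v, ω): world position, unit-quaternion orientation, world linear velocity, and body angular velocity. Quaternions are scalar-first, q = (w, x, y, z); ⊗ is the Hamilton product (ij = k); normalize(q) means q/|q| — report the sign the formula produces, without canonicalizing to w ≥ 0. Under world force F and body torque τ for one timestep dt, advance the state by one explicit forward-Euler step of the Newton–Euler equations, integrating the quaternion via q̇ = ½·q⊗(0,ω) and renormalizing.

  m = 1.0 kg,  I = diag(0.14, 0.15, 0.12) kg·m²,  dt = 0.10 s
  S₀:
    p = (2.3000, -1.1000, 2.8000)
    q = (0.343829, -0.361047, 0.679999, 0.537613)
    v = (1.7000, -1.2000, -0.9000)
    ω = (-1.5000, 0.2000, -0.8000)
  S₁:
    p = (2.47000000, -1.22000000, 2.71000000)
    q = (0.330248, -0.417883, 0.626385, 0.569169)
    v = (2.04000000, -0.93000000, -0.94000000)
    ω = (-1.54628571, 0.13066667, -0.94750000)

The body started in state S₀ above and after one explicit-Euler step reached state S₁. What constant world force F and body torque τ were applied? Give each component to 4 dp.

F = (3.4000, 2.7000, -0.4000)
τ = (-0.0600, -0.0800, -0.1800)

Δv = v₁−v₀ = (0.34000000, 0.27000000, -0.04000000)
m·(v₁−v₀)/dt = (3.4000, 2.7000, -0.4000)
Δω = ω₁−ω₀ = (-0.04628571, -0.06933333, -0.14750000)
I·α + gyro = (-0.0600, -0.0800, -0.1800)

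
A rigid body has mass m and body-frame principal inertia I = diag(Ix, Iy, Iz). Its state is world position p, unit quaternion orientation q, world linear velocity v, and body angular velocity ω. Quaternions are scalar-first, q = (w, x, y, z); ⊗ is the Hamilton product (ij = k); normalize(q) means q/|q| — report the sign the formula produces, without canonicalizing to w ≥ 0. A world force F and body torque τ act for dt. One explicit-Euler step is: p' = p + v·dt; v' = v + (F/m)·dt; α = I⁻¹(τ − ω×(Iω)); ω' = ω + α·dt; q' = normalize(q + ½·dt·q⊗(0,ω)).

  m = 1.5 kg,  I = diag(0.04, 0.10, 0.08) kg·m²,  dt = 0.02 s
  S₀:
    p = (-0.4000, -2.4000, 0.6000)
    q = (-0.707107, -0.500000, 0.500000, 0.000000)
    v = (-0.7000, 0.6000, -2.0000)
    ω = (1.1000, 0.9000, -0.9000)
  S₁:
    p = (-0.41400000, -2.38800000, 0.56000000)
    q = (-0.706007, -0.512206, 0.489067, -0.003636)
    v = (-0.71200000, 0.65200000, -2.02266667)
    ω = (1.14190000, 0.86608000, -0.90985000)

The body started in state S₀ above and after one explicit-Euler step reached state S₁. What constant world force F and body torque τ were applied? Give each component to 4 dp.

v₁ − v₀ = (-0.01200000, 0.05200000, -0.02266667)
F = m·Δv/dt = (-0.9000, 3.9000, -1.7000)
Δω = ω₁−ω₀ = (0.04190000, -0.03392000, -0.00985000)
ω₀×(Iω₀) = (0.0162, 0.0396, 0.0594)
I·α + gyro = (0.1000, -0.1300, 0.0200)

F = (-0.9000, 3.9000, -1.7000)
τ = (0.1000, -0.1300, 0.0200)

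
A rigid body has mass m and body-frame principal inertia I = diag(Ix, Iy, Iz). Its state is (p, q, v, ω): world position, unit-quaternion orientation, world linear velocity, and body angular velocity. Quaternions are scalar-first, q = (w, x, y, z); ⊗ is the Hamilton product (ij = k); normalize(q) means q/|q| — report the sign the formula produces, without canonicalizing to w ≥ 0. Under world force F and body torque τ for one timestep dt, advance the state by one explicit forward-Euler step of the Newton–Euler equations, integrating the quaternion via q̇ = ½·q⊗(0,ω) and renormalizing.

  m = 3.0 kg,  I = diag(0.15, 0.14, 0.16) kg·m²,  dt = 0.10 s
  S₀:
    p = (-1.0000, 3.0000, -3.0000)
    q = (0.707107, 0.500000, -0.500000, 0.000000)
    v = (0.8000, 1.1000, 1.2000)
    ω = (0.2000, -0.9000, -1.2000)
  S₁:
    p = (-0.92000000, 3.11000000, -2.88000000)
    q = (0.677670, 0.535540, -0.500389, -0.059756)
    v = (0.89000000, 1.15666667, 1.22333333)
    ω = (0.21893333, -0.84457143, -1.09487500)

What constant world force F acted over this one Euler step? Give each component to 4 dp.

velocity change Δv = (0.09000000, 0.05666667, 0.02333333)
F = m·Δv/dt = (2.7000, 1.7000, 0.7000)

F = (2.7000, 1.7000, 0.7000)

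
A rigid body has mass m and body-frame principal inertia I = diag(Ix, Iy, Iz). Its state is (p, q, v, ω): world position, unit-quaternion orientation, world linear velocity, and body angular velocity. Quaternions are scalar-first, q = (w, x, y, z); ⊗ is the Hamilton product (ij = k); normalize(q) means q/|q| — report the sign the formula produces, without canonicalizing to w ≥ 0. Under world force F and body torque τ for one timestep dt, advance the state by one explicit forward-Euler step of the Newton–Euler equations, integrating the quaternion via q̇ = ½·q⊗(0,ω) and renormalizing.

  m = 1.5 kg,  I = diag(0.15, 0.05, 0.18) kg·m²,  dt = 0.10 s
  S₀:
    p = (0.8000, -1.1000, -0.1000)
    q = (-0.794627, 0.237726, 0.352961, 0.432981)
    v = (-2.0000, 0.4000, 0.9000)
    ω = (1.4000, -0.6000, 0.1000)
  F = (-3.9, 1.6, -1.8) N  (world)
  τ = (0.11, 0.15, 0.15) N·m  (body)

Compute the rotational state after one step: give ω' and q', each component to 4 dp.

ω' = (1.4785, -0.2916, 0.1367)
q' = (-0.8005, 0.1963, 0.4047, 0.3960)

precession coupling ω×(Iω) = (-0.0078, -0.0042, 0.0840)
angular accel α = (0.7853, 3.0840, 0.3667)
new body rate ω' = (1.4785, -0.2916, 0.1367)
q⊗(0,ω) = (-0.1643379, -0.8173931, 1.0591770, -0.7162437)
q' = normalize(q + ½dt·q⊗(0,ω)) = (-0.8005, 0.1963, 0.4047, 0.3960)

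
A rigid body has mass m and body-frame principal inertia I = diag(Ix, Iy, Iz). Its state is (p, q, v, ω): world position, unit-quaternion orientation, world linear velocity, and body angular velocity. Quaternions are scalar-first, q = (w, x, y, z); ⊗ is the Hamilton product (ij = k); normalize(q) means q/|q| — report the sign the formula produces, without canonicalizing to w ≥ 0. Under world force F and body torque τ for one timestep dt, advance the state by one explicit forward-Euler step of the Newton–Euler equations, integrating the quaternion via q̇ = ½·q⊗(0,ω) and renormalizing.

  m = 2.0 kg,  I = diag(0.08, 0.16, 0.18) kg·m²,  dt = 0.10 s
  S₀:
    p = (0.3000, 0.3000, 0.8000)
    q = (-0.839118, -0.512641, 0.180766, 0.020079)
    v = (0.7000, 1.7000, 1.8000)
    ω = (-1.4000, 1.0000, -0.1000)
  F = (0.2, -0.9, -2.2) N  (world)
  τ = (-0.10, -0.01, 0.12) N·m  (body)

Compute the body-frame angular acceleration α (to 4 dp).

α = (-1.2250, 0.0250, 1.2889)

precession coupling ω×(Iω) = (-0.0020, -0.0140, -0.1120)
angular accel α = (-1.2250, 0.0250, 1.2889)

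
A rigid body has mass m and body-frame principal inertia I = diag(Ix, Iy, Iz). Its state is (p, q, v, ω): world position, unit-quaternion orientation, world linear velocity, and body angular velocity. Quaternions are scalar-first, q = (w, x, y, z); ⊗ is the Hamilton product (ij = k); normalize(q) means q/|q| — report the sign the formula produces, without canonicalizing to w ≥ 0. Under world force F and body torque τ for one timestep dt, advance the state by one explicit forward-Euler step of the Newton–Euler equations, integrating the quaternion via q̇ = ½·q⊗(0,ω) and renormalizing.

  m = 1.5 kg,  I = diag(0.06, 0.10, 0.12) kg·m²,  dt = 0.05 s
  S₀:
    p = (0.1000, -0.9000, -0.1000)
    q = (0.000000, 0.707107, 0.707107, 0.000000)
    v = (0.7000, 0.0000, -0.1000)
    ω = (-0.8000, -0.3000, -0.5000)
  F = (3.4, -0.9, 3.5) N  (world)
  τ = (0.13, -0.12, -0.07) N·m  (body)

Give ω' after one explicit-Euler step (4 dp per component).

gyro term ω×Iω = (0.0030, -0.0240, 0.0096)
angular accel α = (2.1167, -0.9600, -0.6633)
new body rate ω' = (-0.6942, -0.3480, -0.5332)

ω' = (-0.6942, -0.3480, -0.5332)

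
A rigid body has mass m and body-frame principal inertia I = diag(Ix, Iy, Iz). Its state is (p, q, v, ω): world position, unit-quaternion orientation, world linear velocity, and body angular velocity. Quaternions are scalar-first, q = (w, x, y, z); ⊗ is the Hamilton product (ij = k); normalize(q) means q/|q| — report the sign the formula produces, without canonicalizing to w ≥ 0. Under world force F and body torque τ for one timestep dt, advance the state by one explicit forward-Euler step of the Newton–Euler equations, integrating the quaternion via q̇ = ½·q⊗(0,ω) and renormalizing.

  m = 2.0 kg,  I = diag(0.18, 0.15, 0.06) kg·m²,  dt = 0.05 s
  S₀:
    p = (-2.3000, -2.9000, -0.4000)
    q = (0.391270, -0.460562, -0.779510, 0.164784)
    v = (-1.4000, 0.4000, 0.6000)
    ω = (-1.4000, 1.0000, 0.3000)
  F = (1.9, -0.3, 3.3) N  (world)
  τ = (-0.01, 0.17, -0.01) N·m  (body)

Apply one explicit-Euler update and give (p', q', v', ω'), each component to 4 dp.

precession coupling ω×(Iω) = (-0.0270, -0.0504, 0.0420)
angular accel α = (0.0944, 1.4693, -0.8667)
ω' = ω + α·dt = (-1.3953, 1.0735, 0.2567)
2q̇ = q⊗(0,ω) = (0.0852880, -0.9464150, 0.2987410, -1.4344950)
updated quaternion q' = (0.3930, -0.4838, -0.7713, 0.1288)
p + v·dt = (-2.3700, -2.8800, -0.3700)
v' = v + a·dt = (-1.3525, 0.3925, 0.6825)

p' = (-2.3700, -2.8800, -0.3700)
q' = (0.3930, -0.4838, -0.7713, 0.1288)
v' = (-1.3525, 0.3925, 0.6825)
ω' = (-1.3953, 1.0735, 0.2567)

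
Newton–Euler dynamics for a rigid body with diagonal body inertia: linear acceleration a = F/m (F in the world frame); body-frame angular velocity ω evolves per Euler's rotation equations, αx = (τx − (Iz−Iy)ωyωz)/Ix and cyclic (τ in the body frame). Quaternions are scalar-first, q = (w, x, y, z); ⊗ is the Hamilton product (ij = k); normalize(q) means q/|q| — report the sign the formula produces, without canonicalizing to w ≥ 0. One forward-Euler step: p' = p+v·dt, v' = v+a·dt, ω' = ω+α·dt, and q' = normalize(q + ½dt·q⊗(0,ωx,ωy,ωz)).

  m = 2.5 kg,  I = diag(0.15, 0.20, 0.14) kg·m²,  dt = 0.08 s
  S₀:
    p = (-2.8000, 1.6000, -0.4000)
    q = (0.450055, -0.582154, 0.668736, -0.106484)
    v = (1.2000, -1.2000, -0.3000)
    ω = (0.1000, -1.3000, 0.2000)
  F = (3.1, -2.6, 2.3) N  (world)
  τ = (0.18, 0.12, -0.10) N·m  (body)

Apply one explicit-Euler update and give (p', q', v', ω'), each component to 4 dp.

p' = (-2.7040, 1.5040, -0.4240)
q' = (0.4873, -0.5797, 0.6487, -0.0752)
v' = (1.2992, -1.2832, -0.2264)
ω' = (0.1877, -1.2521, 0.1466)

precession coupling ω×(Iω) = (0.0156, 0.0002, -0.0065)
angular accel α = (1.0960, 0.5990, -0.6679)
ω + α·dt = (0.1877, -1.2521, 0.1466)
Hamilton product q⊗(0,ω) = (0.9488690, 0.0403235, -0.4792891, 0.7799376)
q' = normalize(q + ½dt·q⊗(0,ω)) = (0.4873, -0.5797, 0.6487, -0.0752)
new position p' = (-2.7040, 1.5040, -0.4240)
v + (F/m)dt = (1.2992, -1.2832, -0.2264)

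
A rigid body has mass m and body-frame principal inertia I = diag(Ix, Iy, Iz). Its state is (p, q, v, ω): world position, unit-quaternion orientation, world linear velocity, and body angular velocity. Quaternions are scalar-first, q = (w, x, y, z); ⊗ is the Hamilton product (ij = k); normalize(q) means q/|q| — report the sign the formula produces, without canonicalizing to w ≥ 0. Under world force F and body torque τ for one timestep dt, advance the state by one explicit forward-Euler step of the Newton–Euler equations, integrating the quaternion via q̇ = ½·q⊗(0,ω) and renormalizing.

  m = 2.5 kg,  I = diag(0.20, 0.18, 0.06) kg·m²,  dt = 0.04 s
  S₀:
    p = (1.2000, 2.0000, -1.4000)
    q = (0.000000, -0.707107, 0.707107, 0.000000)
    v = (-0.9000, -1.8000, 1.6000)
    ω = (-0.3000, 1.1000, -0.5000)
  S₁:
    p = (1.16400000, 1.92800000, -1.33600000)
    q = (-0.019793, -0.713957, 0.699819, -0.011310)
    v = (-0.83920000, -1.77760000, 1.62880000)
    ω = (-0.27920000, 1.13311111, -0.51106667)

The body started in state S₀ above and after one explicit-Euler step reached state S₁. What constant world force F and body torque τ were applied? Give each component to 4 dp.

Δv = v₁−v₀ = (0.06080000, 0.02240000, 0.02880000)
applied force F = (3.8000, 1.4000, 1.8000)
ω₁ − ω₀ = (0.02080000, 0.03311111, -0.01106667)
ω₀×(Iω₀) = (0.0660, 0.0210, 0.0066)
I·α + gyro = (0.1700, 0.1700, -0.0100)

F = (3.8000, 1.4000, 1.8000)
τ = (0.1700, 0.1700, -0.0100)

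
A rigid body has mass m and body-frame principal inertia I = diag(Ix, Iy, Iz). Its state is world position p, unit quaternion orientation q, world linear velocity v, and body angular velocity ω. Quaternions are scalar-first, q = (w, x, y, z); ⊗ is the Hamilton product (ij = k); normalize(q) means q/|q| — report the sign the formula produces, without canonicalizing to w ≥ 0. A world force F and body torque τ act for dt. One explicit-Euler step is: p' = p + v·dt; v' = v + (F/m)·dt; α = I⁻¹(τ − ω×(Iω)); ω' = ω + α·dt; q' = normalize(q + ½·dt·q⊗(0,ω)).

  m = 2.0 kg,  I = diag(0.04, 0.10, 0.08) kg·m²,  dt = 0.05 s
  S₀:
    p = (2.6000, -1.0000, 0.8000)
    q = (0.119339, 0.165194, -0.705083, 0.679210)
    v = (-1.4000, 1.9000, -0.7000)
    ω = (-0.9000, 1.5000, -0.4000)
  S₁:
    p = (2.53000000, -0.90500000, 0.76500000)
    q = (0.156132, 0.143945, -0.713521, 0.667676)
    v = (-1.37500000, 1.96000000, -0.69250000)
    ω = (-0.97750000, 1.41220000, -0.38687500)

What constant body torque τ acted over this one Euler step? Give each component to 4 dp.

τ = (-0.0500, -0.1900, -0.0600)

Δω = ω₁−ω₀ = (-0.07750000, -0.08780000, 0.01312500)
precession coupling = (0.0120, -0.0144, -0.0810)
τ = I·(Δω/dt) + ω₀×(Iω₀) = (-0.0500, -0.1900, -0.0600)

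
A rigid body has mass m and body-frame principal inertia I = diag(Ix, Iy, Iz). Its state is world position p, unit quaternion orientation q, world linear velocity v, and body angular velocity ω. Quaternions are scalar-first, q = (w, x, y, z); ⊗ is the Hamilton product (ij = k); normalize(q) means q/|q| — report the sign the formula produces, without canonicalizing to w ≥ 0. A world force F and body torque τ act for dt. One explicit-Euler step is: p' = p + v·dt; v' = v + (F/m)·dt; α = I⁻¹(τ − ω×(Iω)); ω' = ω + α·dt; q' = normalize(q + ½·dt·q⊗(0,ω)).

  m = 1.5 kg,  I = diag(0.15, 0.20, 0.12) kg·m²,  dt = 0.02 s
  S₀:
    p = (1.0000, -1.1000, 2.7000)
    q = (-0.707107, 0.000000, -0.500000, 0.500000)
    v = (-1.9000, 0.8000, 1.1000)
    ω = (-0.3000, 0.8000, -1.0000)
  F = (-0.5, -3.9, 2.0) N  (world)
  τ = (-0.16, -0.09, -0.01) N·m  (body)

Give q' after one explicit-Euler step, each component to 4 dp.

q' = (-0.6980, 0.0031, -0.5071, 0.5055)

2q̇ = q⊗(0,ω) = (0.9000000, 0.3121321, -0.7156856, 0.5571070)
updated quaternion q' = (-0.6980, 0.0031, -0.5071, 0.5055)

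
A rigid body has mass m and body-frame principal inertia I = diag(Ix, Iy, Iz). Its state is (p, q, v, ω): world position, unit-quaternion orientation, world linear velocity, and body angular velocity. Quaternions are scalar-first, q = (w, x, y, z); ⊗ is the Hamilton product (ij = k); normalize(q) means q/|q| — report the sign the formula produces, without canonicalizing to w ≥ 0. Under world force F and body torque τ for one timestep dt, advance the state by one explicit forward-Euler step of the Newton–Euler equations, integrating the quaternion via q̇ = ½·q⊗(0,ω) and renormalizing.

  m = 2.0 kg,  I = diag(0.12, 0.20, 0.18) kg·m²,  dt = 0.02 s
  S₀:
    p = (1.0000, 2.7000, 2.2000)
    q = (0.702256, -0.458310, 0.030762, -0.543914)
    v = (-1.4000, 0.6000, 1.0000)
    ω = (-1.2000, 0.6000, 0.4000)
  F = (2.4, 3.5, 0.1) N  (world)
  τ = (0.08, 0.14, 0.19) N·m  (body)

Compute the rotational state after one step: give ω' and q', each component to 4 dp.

ω' = (-1.1859, 0.6111, 0.4275)
q' = (0.6987, -0.4633, 0.0433, -0.5434)

ω×(Iω) gyroscopic = (-0.0048, 0.0288, -0.0576)
angular accel α = (0.7067, 0.5560, 1.3756)
new body rate ω' = (-1.1859, 0.6111, 0.4275)
2q̇ = q⊗(0,ω) = (-0.3508636, -0.5040540, 1.2573744, 0.0428308)
q + ½dt·q⊗(0,ω), renormalized = (0.6987, -0.4633, 0.0433, -0.5434)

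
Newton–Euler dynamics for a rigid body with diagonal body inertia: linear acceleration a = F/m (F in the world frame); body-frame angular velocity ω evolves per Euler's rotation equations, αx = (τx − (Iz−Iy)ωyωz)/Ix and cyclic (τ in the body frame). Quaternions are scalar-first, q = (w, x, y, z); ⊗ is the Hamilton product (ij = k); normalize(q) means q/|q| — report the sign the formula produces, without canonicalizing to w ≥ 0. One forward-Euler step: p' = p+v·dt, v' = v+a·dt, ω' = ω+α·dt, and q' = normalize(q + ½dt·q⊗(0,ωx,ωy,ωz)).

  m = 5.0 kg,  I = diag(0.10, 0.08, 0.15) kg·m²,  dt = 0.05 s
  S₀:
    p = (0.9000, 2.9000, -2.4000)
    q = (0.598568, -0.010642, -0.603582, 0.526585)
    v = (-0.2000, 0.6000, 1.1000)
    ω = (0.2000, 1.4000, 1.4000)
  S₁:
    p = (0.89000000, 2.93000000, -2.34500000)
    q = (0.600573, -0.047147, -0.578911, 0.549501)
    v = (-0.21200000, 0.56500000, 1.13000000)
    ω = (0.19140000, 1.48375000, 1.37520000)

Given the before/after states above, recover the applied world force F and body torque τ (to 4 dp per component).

v₁ − v₀ = (-0.01200000, -0.03500000, 0.03000000)
F = m·Δv/dt = (-1.2000, -3.5000, 3.0000)
Δω = ω₁−ω₀ = (-0.00860000, 0.08375000, -0.02480000)
precession coupling = (0.1372, -0.0140, -0.0056)
τ = I·(Δω/dt) + ω₀×(Iω₀) = (0.1200, 0.1200, -0.0800)

F = (-1.2000, -3.5000, 3.0000)
τ = (0.1200, 0.1200, -0.0800)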